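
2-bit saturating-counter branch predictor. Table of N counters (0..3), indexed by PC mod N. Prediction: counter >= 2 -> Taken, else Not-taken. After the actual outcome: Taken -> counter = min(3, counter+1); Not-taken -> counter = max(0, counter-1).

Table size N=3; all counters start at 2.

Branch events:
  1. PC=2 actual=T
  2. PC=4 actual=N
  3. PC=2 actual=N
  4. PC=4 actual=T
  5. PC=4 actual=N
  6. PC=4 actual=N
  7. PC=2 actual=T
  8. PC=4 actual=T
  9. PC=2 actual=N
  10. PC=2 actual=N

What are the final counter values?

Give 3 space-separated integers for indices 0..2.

Answer: 2 1 1

Derivation:
Ev 1: PC=2 idx=2 pred=T actual=T -> ctr[2]=3
Ev 2: PC=4 idx=1 pred=T actual=N -> ctr[1]=1
Ev 3: PC=2 idx=2 pred=T actual=N -> ctr[2]=2
Ev 4: PC=4 idx=1 pred=N actual=T -> ctr[1]=2
Ev 5: PC=4 idx=1 pred=T actual=N -> ctr[1]=1
Ev 6: PC=4 idx=1 pred=N actual=N -> ctr[1]=0
Ev 7: PC=2 idx=2 pred=T actual=T -> ctr[2]=3
Ev 8: PC=4 idx=1 pred=N actual=T -> ctr[1]=1
Ev 9: PC=2 idx=2 pred=T actual=N -> ctr[2]=2
Ev 10: PC=2 idx=2 pred=T actual=N -> ctr[2]=1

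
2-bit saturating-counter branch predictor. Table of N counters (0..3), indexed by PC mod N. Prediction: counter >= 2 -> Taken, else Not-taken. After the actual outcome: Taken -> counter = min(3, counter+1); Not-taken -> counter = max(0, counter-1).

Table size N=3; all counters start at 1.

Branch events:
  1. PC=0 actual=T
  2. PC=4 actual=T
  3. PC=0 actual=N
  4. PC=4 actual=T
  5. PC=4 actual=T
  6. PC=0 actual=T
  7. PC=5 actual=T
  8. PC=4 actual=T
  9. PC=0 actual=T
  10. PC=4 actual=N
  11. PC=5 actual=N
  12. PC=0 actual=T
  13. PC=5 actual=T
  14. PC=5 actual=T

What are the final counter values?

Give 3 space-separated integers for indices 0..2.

Ev 1: PC=0 idx=0 pred=N actual=T -> ctr[0]=2
Ev 2: PC=4 idx=1 pred=N actual=T -> ctr[1]=2
Ev 3: PC=0 idx=0 pred=T actual=N -> ctr[0]=1
Ev 4: PC=4 idx=1 pred=T actual=T -> ctr[1]=3
Ev 5: PC=4 idx=1 pred=T actual=T -> ctr[1]=3
Ev 6: PC=0 idx=0 pred=N actual=T -> ctr[0]=2
Ev 7: PC=5 idx=2 pred=N actual=T -> ctr[2]=2
Ev 8: PC=4 idx=1 pred=T actual=T -> ctr[1]=3
Ev 9: PC=0 idx=0 pred=T actual=T -> ctr[0]=3
Ev 10: PC=4 idx=1 pred=T actual=N -> ctr[1]=2
Ev 11: PC=5 idx=2 pred=T actual=N -> ctr[2]=1
Ev 12: PC=0 idx=0 pred=T actual=T -> ctr[0]=3
Ev 13: PC=5 idx=2 pred=N actual=T -> ctr[2]=2
Ev 14: PC=5 idx=2 pred=T actual=T -> ctr[2]=3

Answer: 3 2 3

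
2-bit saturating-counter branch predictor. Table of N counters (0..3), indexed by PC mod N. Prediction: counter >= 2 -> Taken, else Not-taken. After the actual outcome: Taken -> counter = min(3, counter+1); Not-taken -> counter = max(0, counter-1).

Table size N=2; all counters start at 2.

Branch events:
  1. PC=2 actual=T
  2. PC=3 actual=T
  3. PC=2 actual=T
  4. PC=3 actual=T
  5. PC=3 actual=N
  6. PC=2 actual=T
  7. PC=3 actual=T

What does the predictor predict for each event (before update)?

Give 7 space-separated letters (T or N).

Ev 1: PC=2 idx=0 pred=T actual=T -> ctr[0]=3
Ev 2: PC=3 idx=1 pred=T actual=T -> ctr[1]=3
Ev 3: PC=2 idx=0 pred=T actual=T -> ctr[0]=3
Ev 4: PC=3 idx=1 pred=T actual=T -> ctr[1]=3
Ev 5: PC=3 idx=1 pred=T actual=N -> ctr[1]=2
Ev 6: PC=2 idx=0 pred=T actual=T -> ctr[0]=3
Ev 7: PC=3 idx=1 pred=T actual=T -> ctr[1]=3

Answer: T T T T T T T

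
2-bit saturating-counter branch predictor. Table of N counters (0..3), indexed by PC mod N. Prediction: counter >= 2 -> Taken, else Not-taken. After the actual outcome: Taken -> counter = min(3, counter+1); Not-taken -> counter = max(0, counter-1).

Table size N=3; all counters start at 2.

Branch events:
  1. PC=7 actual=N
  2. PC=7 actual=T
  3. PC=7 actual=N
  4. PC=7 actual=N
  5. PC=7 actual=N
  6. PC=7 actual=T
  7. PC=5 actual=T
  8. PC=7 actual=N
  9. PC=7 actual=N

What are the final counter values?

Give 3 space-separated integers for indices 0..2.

Ev 1: PC=7 idx=1 pred=T actual=N -> ctr[1]=1
Ev 2: PC=7 idx=1 pred=N actual=T -> ctr[1]=2
Ev 3: PC=7 idx=1 pred=T actual=N -> ctr[1]=1
Ev 4: PC=7 idx=1 pred=N actual=N -> ctr[1]=0
Ev 5: PC=7 idx=1 pred=N actual=N -> ctr[1]=0
Ev 6: PC=7 idx=1 pred=N actual=T -> ctr[1]=1
Ev 7: PC=5 idx=2 pred=T actual=T -> ctr[2]=3
Ev 8: PC=7 idx=1 pred=N actual=N -> ctr[1]=0
Ev 9: PC=7 idx=1 pred=N actual=N -> ctr[1]=0

Answer: 2 0 3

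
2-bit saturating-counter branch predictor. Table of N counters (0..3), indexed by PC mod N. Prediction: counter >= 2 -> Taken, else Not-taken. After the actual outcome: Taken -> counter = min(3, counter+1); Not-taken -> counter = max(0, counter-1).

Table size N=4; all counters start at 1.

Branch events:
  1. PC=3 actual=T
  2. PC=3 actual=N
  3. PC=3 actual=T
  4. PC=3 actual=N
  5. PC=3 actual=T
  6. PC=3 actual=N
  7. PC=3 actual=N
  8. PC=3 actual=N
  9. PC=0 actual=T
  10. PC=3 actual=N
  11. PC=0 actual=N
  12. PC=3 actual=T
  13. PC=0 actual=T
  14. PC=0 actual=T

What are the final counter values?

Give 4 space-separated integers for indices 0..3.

Answer: 3 1 1 1

Derivation:
Ev 1: PC=3 idx=3 pred=N actual=T -> ctr[3]=2
Ev 2: PC=3 idx=3 pred=T actual=N -> ctr[3]=1
Ev 3: PC=3 idx=3 pred=N actual=T -> ctr[3]=2
Ev 4: PC=3 idx=3 pred=T actual=N -> ctr[3]=1
Ev 5: PC=3 idx=3 pred=N actual=T -> ctr[3]=2
Ev 6: PC=3 idx=3 pred=T actual=N -> ctr[3]=1
Ev 7: PC=3 idx=3 pred=N actual=N -> ctr[3]=0
Ev 8: PC=3 idx=3 pred=N actual=N -> ctr[3]=0
Ev 9: PC=0 idx=0 pred=N actual=T -> ctr[0]=2
Ev 10: PC=3 idx=3 pred=N actual=N -> ctr[3]=0
Ev 11: PC=0 idx=0 pred=T actual=N -> ctr[0]=1
Ev 12: PC=3 idx=3 pred=N actual=T -> ctr[3]=1
Ev 13: PC=0 idx=0 pred=N actual=T -> ctr[0]=2
Ev 14: PC=0 idx=0 pred=T actual=T -> ctr[0]=3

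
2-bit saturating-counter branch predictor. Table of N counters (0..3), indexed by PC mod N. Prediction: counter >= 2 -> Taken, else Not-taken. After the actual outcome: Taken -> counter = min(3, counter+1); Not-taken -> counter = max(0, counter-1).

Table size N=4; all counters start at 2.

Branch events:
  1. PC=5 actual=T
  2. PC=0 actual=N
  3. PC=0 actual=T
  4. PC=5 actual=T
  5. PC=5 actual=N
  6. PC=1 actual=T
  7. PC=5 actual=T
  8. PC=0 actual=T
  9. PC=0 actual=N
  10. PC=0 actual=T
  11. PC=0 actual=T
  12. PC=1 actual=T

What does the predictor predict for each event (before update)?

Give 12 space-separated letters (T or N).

Answer: T T N T T T T T T T T T

Derivation:
Ev 1: PC=5 idx=1 pred=T actual=T -> ctr[1]=3
Ev 2: PC=0 idx=0 pred=T actual=N -> ctr[0]=1
Ev 3: PC=0 idx=0 pred=N actual=T -> ctr[0]=2
Ev 4: PC=5 idx=1 pred=T actual=T -> ctr[1]=3
Ev 5: PC=5 idx=1 pred=T actual=N -> ctr[1]=2
Ev 6: PC=1 idx=1 pred=T actual=T -> ctr[1]=3
Ev 7: PC=5 idx=1 pred=T actual=T -> ctr[1]=3
Ev 8: PC=0 idx=0 pred=T actual=T -> ctr[0]=3
Ev 9: PC=0 idx=0 pred=T actual=N -> ctr[0]=2
Ev 10: PC=0 idx=0 pred=T actual=T -> ctr[0]=3
Ev 11: PC=0 idx=0 pred=T actual=T -> ctr[0]=3
Ev 12: PC=1 idx=1 pred=T actual=T -> ctr[1]=3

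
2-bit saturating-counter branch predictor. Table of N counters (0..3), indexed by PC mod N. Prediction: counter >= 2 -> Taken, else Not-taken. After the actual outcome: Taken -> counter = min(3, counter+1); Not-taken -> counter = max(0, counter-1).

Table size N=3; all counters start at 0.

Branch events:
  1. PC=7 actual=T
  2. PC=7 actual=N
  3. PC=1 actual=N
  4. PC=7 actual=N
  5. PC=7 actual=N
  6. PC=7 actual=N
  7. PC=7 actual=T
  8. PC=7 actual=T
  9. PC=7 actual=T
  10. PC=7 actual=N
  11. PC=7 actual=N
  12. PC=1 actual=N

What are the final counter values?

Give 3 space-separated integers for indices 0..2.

Ev 1: PC=7 idx=1 pred=N actual=T -> ctr[1]=1
Ev 2: PC=7 idx=1 pred=N actual=N -> ctr[1]=0
Ev 3: PC=1 idx=1 pred=N actual=N -> ctr[1]=0
Ev 4: PC=7 idx=1 pred=N actual=N -> ctr[1]=0
Ev 5: PC=7 idx=1 pred=N actual=N -> ctr[1]=0
Ev 6: PC=7 idx=1 pred=N actual=N -> ctr[1]=0
Ev 7: PC=7 idx=1 pred=N actual=T -> ctr[1]=1
Ev 8: PC=7 idx=1 pred=N actual=T -> ctr[1]=2
Ev 9: PC=7 idx=1 pred=T actual=T -> ctr[1]=3
Ev 10: PC=7 idx=1 pred=T actual=N -> ctr[1]=2
Ev 11: PC=7 idx=1 pred=T actual=N -> ctr[1]=1
Ev 12: PC=1 idx=1 pred=N actual=N -> ctr[1]=0

Answer: 0 0 0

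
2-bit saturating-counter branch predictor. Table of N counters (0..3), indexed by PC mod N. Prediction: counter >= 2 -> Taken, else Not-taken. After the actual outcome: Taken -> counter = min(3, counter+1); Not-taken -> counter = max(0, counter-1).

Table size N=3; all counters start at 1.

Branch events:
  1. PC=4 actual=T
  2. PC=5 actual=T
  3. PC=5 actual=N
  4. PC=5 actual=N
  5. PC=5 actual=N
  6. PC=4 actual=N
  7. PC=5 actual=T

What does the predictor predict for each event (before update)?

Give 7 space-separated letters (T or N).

Answer: N N T N N T N

Derivation:
Ev 1: PC=4 idx=1 pred=N actual=T -> ctr[1]=2
Ev 2: PC=5 idx=2 pred=N actual=T -> ctr[2]=2
Ev 3: PC=5 idx=2 pred=T actual=N -> ctr[2]=1
Ev 4: PC=5 idx=2 pred=N actual=N -> ctr[2]=0
Ev 5: PC=5 idx=2 pred=N actual=N -> ctr[2]=0
Ev 6: PC=4 idx=1 pred=T actual=N -> ctr[1]=1
Ev 7: PC=5 idx=2 pred=N actual=T -> ctr[2]=1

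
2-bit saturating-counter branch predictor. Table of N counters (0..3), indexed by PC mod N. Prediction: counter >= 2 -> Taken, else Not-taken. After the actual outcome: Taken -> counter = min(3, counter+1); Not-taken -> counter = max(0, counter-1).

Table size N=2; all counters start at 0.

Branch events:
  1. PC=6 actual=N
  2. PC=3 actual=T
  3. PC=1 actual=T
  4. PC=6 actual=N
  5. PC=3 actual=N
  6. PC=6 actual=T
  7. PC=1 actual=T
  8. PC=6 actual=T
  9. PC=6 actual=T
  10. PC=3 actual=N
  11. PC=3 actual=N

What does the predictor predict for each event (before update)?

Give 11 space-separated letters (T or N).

Ev 1: PC=6 idx=0 pred=N actual=N -> ctr[0]=0
Ev 2: PC=3 idx=1 pred=N actual=T -> ctr[1]=1
Ev 3: PC=1 idx=1 pred=N actual=T -> ctr[1]=2
Ev 4: PC=6 idx=0 pred=N actual=N -> ctr[0]=0
Ev 5: PC=3 idx=1 pred=T actual=N -> ctr[1]=1
Ev 6: PC=6 idx=0 pred=N actual=T -> ctr[0]=1
Ev 7: PC=1 idx=1 pred=N actual=T -> ctr[1]=2
Ev 8: PC=6 idx=0 pred=N actual=T -> ctr[0]=2
Ev 9: PC=6 idx=0 pred=T actual=T -> ctr[0]=3
Ev 10: PC=3 idx=1 pred=T actual=N -> ctr[1]=1
Ev 11: PC=3 idx=1 pred=N actual=N -> ctr[1]=0

Answer: N N N N T N N N T T N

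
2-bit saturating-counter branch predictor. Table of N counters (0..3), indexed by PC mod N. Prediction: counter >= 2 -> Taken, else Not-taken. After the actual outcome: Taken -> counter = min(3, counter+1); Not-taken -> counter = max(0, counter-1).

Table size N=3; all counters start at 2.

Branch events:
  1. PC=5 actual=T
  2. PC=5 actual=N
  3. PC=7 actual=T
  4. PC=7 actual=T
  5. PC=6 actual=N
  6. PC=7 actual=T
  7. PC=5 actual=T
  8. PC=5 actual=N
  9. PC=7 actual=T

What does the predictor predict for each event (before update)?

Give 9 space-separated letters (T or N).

Ev 1: PC=5 idx=2 pred=T actual=T -> ctr[2]=3
Ev 2: PC=5 idx=2 pred=T actual=N -> ctr[2]=2
Ev 3: PC=7 idx=1 pred=T actual=T -> ctr[1]=3
Ev 4: PC=7 idx=1 pred=T actual=T -> ctr[1]=3
Ev 5: PC=6 idx=0 pred=T actual=N -> ctr[0]=1
Ev 6: PC=7 idx=1 pred=T actual=T -> ctr[1]=3
Ev 7: PC=5 idx=2 pred=T actual=T -> ctr[2]=3
Ev 8: PC=5 idx=2 pred=T actual=N -> ctr[2]=2
Ev 9: PC=7 idx=1 pred=T actual=T -> ctr[1]=3

Answer: T T T T T T T T T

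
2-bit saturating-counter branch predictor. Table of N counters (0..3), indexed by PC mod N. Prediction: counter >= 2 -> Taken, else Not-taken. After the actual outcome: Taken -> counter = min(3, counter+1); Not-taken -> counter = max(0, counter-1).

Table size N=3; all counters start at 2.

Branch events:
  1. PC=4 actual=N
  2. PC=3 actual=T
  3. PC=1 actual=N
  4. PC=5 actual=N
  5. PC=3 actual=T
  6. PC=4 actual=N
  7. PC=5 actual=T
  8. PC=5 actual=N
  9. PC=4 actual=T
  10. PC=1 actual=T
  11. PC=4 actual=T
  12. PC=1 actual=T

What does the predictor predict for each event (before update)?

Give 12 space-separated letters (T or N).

Answer: T T N T T N N T N N T T

Derivation:
Ev 1: PC=4 idx=1 pred=T actual=N -> ctr[1]=1
Ev 2: PC=3 idx=0 pred=T actual=T -> ctr[0]=3
Ev 3: PC=1 idx=1 pred=N actual=N -> ctr[1]=0
Ev 4: PC=5 idx=2 pred=T actual=N -> ctr[2]=1
Ev 5: PC=3 idx=0 pred=T actual=T -> ctr[0]=3
Ev 6: PC=4 idx=1 pred=N actual=N -> ctr[1]=0
Ev 7: PC=5 idx=2 pred=N actual=T -> ctr[2]=2
Ev 8: PC=5 idx=2 pred=T actual=N -> ctr[2]=1
Ev 9: PC=4 idx=1 pred=N actual=T -> ctr[1]=1
Ev 10: PC=1 idx=1 pred=N actual=T -> ctr[1]=2
Ev 11: PC=4 idx=1 pred=T actual=T -> ctr[1]=3
Ev 12: PC=1 idx=1 pred=T actual=T -> ctr[1]=3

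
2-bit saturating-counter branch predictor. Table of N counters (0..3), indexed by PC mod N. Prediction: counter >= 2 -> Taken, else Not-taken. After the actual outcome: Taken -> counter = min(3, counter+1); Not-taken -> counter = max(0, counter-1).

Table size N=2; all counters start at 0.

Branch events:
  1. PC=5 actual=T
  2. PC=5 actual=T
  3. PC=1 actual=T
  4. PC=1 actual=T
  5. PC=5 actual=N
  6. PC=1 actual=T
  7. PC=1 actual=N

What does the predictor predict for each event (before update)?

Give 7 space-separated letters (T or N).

Answer: N N T T T T T

Derivation:
Ev 1: PC=5 idx=1 pred=N actual=T -> ctr[1]=1
Ev 2: PC=5 idx=1 pred=N actual=T -> ctr[1]=2
Ev 3: PC=1 idx=1 pred=T actual=T -> ctr[1]=3
Ev 4: PC=1 idx=1 pred=T actual=T -> ctr[1]=3
Ev 5: PC=5 idx=1 pred=T actual=N -> ctr[1]=2
Ev 6: PC=1 idx=1 pred=T actual=T -> ctr[1]=3
Ev 7: PC=1 idx=1 pred=T actual=N -> ctr[1]=2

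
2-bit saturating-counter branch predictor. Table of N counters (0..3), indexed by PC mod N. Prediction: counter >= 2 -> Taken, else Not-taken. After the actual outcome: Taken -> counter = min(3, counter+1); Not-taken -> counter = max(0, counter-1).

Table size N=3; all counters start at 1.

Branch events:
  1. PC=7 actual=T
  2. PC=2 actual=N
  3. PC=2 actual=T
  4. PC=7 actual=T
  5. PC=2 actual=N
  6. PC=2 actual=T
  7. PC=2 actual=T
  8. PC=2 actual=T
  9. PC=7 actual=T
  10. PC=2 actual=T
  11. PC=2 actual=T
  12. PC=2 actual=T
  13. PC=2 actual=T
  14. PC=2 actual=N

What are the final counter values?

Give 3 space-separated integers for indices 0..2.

Ev 1: PC=7 idx=1 pred=N actual=T -> ctr[1]=2
Ev 2: PC=2 idx=2 pred=N actual=N -> ctr[2]=0
Ev 3: PC=2 idx=2 pred=N actual=T -> ctr[2]=1
Ev 4: PC=7 idx=1 pred=T actual=T -> ctr[1]=3
Ev 5: PC=2 idx=2 pred=N actual=N -> ctr[2]=0
Ev 6: PC=2 idx=2 pred=N actual=T -> ctr[2]=1
Ev 7: PC=2 idx=2 pred=N actual=T -> ctr[2]=2
Ev 8: PC=2 idx=2 pred=T actual=T -> ctr[2]=3
Ev 9: PC=7 idx=1 pred=T actual=T -> ctr[1]=3
Ev 10: PC=2 idx=2 pred=T actual=T -> ctr[2]=3
Ev 11: PC=2 idx=2 pred=T actual=T -> ctr[2]=3
Ev 12: PC=2 idx=2 pred=T actual=T -> ctr[2]=3
Ev 13: PC=2 idx=2 pred=T actual=T -> ctr[2]=3
Ev 14: PC=2 idx=2 pred=T actual=N -> ctr[2]=2

Answer: 1 3 2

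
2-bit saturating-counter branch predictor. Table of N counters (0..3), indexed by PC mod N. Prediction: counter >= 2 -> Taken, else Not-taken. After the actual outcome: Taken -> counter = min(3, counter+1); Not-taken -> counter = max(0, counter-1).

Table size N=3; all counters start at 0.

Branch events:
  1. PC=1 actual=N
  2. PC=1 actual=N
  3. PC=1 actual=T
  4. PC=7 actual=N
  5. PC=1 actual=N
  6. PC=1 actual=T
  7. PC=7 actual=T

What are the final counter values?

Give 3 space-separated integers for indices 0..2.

Ev 1: PC=1 idx=1 pred=N actual=N -> ctr[1]=0
Ev 2: PC=1 idx=1 pred=N actual=N -> ctr[1]=0
Ev 3: PC=1 idx=1 pred=N actual=T -> ctr[1]=1
Ev 4: PC=7 idx=1 pred=N actual=N -> ctr[1]=0
Ev 5: PC=1 idx=1 pred=N actual=N -> ctr[1]=0
Ev 6: PC=1 idx=1 pred=N actual=T -> ctr[1]=1
Ev 7: PC=7 idx=1 pred=N actual=T -> ctr[1]=2

Answer: 0 2 0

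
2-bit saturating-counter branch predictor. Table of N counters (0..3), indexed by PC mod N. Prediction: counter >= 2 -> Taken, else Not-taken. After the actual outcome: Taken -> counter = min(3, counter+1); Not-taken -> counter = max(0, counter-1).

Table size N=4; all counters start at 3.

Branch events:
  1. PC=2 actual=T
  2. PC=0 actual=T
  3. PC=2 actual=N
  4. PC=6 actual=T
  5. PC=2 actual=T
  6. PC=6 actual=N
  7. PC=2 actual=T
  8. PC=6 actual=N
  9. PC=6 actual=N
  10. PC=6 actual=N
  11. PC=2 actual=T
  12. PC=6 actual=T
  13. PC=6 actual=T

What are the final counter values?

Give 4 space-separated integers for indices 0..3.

Ev 1: PC=2 idx=2 pred=T actual=T -> ctr[2]=3
Ev 2: PC=0 idx=0 pred=T actual=T -> ctr[0]=3
Ev 3: PC=2 idx=2 pred=T actual=N -> ctr[2]=2
Ev 4: PC=6 idx=2 pred=T actual=T -> ctr[2]=3
Ev 5: PC=2 idx=2 pred=T actual=T -> ctr[2]=3
Ev 6: PC=6 idx=2 pred=T actual=N -> ctr[2]=2
Ev 7: PC=2 idx=2 pred=T actual=T -> ctr[2]=3
Ev 8: PC=6 idx=2 pred=T actual=N -> ctr[2]=2
Ev 9: PC=6 idx=2 pred=T actual=N -> ctr[2]=1
Ev 10: PC=6 idx=2 pred=N actual=N -> ctr[2]=0
Ev 11: PC=2 idx=2 pred=N actual=T -> ctr[2]=1
Ev 12: PC=6 idx=2 pred=N actual=T -> ctr[2]=2
Ev 13: PC=6 idx=2 pred=T actual=T -> ctr[2]=3

Answer: 3 3 3 3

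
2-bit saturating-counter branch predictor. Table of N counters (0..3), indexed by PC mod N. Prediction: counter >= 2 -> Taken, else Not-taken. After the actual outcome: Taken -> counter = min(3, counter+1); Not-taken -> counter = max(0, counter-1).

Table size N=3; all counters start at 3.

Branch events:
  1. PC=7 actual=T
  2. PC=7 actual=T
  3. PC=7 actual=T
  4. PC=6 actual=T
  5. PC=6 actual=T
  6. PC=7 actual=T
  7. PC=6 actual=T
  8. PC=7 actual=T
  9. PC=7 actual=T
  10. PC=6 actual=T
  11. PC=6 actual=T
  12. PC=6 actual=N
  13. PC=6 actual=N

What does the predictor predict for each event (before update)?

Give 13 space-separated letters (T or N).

Answer: T T T T T T T T T T T T T

Derivation:
Ev 1: PC=7 idx=1 pred=T actual=T -> ctr[1]=3
Ev 2: PC=7 idx=1 pred=T actual=T -> ctr[1]=3
Ev 3: PC=7 idx=1 pred=T actual=T -> ctr[1]=3
Ev 4: PC=6 idx=0 pred=T actual=T -> ctr[0]=3
Ev 5: PC=6 idx=0 pred=T actual=T -> ctr[0]=3
Ev 6: PC=7 idx=1 pred=T actual=T -> ctr[1]=3
Ev 7: PC=6 idx=0 pred=T actual=T -> ctr[0]=3
Ev 8: PC=7 idx=1 pred=T actual=T -> ctr[1]=3
Ev 9: PC=7 idx=1 pred=T actual=T -> ctr[1]=3
Ev 10: PC=6 idx=0 pred=T actual=T -> ctr[0]=3
Ev 11: PC=6 idx=0 pred=T actual=T -> ctr[0]=3
Ev 12: PC=6 idx=0 pred=T actual=N -> ctr[0]=2
Ev 13: PC=6 idx=0 pred=T actual=N -> ctr[0]=1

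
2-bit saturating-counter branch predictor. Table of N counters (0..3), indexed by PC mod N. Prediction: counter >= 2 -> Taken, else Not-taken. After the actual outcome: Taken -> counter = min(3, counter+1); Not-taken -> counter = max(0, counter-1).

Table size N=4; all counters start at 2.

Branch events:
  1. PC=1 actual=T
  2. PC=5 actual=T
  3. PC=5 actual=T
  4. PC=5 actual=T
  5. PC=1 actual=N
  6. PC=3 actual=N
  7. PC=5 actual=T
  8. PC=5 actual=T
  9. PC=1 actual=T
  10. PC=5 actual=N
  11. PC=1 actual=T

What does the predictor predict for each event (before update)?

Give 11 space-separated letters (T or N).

Ev 1: PC=1 idx=1 pred=T actual=T -> ctr[1]=3
Ev 2: PC=5 idx=1 pred=T actual=T -> ctr[1]=3
Ev 3: PC=5 idx=1 pred=T actual=T -> ctr[1]=3
Ev 4: PC=5 idx=1 pred=T actual=T -> ctr[1]=3
Ev 5: PC=1 idx=1 pred=T actual=N -> ctr[1]=2
Ev 6: PC=3 idx=3 pred=T actual=N -> ctr[3]=1
Ev 7: PC=5 idx=1 pred=T actual=T -> ctr[1]=3
Ev 8: PC=5 idx=1 pred=T actual=T -> ctr[1]=3
Ev 9: PC=1 idx=1 pred=T actual=T -> ctr[1]=3
Ev 10: PC=5 idx=1 pred=T actual=N -> ctr[1]=2
Ev 11: PC=1 idx=1 pred=T actual=T -> ctr[1]=3

Answer: T T T T T T T T T T T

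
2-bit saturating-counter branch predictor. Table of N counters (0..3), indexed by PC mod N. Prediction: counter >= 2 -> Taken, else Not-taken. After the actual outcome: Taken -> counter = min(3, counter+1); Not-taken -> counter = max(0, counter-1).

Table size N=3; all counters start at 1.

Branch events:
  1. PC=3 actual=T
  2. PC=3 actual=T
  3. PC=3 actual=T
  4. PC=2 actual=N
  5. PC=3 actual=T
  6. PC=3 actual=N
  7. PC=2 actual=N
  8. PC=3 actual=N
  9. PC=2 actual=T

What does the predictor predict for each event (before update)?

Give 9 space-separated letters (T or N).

Ev 1: PC=3 idx=0 pred=N actual=T -> ctr[0]=2
Ev 2: PC=3 idx=0 pred=T actual=T -> ctr[0]=3
Ev 3: PC=3 idx=0 pred=T actual=T -> ctr[0]=3
Ev 4: PC=2 idx=2 pred=N actual=N -> ctr[2]=0
Ev 5: PC=3 idx=0 pred=T actual=T -> ctr[0]=3
Ev 6: PC=3 idx=0 pred=T actual=N -> ctr[0]=2
Ev 7: PC=2 idx=2 pred=N actual=N -> ctr[2]=0
Ev 8: PC=3 idx=0 pred=T actual=N -> ctr[0]=1
Ev 9: PC=2 idx=2 pred=N actual=T -> ctr[2]=1

Answer: N T T N T T N T N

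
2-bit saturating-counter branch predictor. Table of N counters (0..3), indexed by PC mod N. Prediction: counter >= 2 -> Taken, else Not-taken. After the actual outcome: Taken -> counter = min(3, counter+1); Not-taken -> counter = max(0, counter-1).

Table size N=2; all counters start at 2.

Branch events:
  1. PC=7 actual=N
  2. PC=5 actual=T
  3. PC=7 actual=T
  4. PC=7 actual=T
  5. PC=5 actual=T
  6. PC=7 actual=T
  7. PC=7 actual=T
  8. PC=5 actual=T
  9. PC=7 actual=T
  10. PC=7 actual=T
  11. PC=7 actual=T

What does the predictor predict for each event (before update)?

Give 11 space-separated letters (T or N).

Answer: T N T T T T T T T T T

Derivation:
Ev 1: PC=7 idx=1 pred=T actual=N -> ctr[1]=1
Ev 2: PC=5 idx=1 pred=N actual=T -> ctr[1]=2
Ev 3: PC=7 idx=1 pred=T actual=T -> ctr[1]=3
Ev 4: PC=7 idx=1 pred=T actual=T -> ctr[1]=3
Ev 5: PC=5 idx=1 pred=T actual=T -> ctr[1]=3
Ev 6: PC=7 idx=1 pred=T actual=T -> ctr[1]=3
Ev 7: PC=7 idx=1 pred=T actual=T -> ctr[1]=3
Ev 8: PC=5 idx=1 pred=T actual=T -> ctr[1]=3
Ev 9: PC=7 idx=1 pred=T actual=T -> ctr[1]=3
Ev 10: PC=7 idx=1 pred=T actual=T -> ctr[1]=3
Ev 11: PC=7 idx=1 pred=T actual=T -> ctr[1]=3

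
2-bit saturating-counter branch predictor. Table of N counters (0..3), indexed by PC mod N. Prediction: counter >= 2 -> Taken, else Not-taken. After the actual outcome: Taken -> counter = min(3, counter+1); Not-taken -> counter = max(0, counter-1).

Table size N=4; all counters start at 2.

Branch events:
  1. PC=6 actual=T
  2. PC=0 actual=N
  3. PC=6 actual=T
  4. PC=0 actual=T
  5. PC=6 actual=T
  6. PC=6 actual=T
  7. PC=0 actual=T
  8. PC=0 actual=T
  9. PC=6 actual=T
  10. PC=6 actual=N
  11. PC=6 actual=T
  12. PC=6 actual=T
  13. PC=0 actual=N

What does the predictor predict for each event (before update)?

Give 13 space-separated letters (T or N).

Ev 1: PC=6 idx=2 pred=T actual=T -> ctr[2]=3
Ev 2: PC=0 idx=0 pred=T actual=N -> ctr[0]=1
Ev 3: PC=6 idx=2 pred=T actual=T -> ctr[2]=3
Ev 4: PC=0 idx=0 pred=N actual=T -> ctr[0]=2
Ev 5: PC=6 idx=2 pred=T actual=T -> ctr[2]=3
Ev 6: PC=6 idx=2 pred=T actual=T -> ctr[2]=3
Ev 7: PC=0 idx=0 pred=T actual=T -> ctr[0]=3
Ev 8: PC=0 idx=0 pred=T actual=T -> ctr[0]=3
Ev 9: PC=6 idx=2 pred=T actual=T -> ctr[2]=3
Ev 10: PC=6 idx=2 pred=T actual=N -> ctr[2]=2
Ev 11: PC=6 idx=2 pred=T actual=T -> ctr[2]=3
Ev 12: PC=6 idx=2 pred=T actual=T -> ctr[2]=3
Ev 13: PC=0 idx=0 pred=T actual=N -> ctr[0]=2

Answer: T T T N T T T T T T T T T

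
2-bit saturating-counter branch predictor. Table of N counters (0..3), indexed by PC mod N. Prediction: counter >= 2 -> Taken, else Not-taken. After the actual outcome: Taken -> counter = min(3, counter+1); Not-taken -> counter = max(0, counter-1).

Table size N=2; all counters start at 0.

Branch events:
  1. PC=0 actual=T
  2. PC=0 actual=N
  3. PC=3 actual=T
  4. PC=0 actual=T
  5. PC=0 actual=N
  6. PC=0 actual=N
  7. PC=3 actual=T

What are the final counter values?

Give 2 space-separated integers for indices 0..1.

Answer: 0 2

Derivation:
Ev 1: PC=0 idx=0 pred=N actual=T -> ctr[0]=1
Ev 2: PC=0 idx=0 pred=N actual=N -> ctr[0]=0
Ev 3: PC=3 idx=1 pred=N actual=T -> ctr[1]=1
Ev 4: PC=0 idx=0 pred=N actual=T -> ctr[0]=1
Ev 5: PC=0 idx=0 pred=N actual=N -> ctr[0]=0
Ev 6: PC=0 idx=0 pred=N actual=N -> ctr[0]=0
Ev 7: PC=3 idx=1 pred=N actual=T -> ctr[1]=2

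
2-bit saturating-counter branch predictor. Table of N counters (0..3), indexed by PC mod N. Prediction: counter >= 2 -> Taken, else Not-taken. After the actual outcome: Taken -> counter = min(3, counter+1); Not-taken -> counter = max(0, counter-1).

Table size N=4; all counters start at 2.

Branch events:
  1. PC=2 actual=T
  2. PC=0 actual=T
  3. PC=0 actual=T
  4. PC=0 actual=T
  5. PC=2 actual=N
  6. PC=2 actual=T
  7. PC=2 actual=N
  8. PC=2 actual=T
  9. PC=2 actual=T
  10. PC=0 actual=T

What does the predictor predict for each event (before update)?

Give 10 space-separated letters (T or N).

Ev 1: PC=2 idx=2 pred=T actual=T -> ctr[2]=3
Ev 2: PC=0 idx=0 pred=T actual=T -> ctr[0]=3
Ev 3: PC=0 idx=0 pred=T actual=T -> ctr[0]=3
Ev 4: PC=0 idx=0 pred=T actual=T -> ctr[0]=3
Ev 5: PC=2 idx=2 pred=T actual=N -> ctr[2]=2
Ev 6: PC=2 idx=2 pred=T actual=T -> ctr[2]=3
Ev 7: PC=2 idx=2 pred=T actual=N -> ctr[2]=2
Ev 8: PC=2 idx=2 pred=T actual=T -> ctr[2]=3
Ev 9: PC=2 idx=2 pred=T actual=T -> ctr[2]=3
Ev 10: PC=0 idx=0 pred=T actual=T -> ctr[0]=3

Answer: T T T T T T T T T T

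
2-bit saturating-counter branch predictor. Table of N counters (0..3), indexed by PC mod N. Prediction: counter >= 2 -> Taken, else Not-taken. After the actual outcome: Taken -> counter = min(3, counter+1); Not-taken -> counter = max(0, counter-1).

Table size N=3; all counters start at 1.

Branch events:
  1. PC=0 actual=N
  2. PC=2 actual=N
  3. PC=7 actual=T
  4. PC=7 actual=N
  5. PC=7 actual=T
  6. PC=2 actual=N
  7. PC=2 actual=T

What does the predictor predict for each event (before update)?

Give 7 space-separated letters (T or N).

Ev 1: PC=0 idx=0 pred=N actual=N -> ctr[0]=0
Ev 2: PC=2 idx=2 pred=N actual=N -> ctr[2]=0
Ev 3: PC=7 idx=1 pred=N actual=T -> ctr[1]=2
Ev 4: PC=7 idx=1 pred=T actual=N -> ctr[1]=1
Ev 5: PC=7 idx=1 pred=N actual=T -> ctr[1]=2
Ev 6: PC=2 idx=2 pred=N actual=N -> ctr[2]=0
Ev 7: PC=2 idx=2 pred=N actual=T -> ctr[2]=1

Answer: N N N T N N N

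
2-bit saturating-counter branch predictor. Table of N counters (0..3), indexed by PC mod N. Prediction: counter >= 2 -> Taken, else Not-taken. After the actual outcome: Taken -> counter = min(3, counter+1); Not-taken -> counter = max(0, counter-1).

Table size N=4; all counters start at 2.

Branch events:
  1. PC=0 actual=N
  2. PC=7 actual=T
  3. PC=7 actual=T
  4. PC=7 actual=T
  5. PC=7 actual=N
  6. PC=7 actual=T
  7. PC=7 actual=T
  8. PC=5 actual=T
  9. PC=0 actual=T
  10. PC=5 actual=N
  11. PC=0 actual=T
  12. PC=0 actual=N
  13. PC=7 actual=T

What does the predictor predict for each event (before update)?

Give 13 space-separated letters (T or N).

Ev 1: PC=0 idx=0 pred=T actual=N -> ctr[0]=1
Ev 2: PC=7 idx=3 pred=T actual=T -> ctr[3]=3
Ev 3: PC=7 idx=3 pred=T actual=T -> ctr[3]=3
Ev 4: PC=7 idx=3 pred=T actual=T -> ctr[3]=3
Ev 5: PC=7 idx=3 pred=T actual=N -> ctr[3]=2
Ev 6: PC=7 idx=3 pred=T actual=T -> ctr[3]=3
Ev 7: PC=7 idx=3 pred=T actual=T -> ctr[3]=3
Ev 8: PC=5 idx=1 pred=T actual=T -> ctr[1]=3
Ev 9: PC=0 idx=0 pred=N actual=T -> ctr[0]=2
Ev 10: PC=5 idx=1 pred=T actual=N -> ctr[1]=2
Ev 11: PC=0 idx=0 pred=T actual=T -> ctr[0]=3
Ev 12: PC=0 idx=0 pred=T actual=N -> ctr[0]=2
Ev 13: PC=7 idx=3 pred=T actual=T -> ctr[3]=3

Answer: T T T T T T T T N T T T T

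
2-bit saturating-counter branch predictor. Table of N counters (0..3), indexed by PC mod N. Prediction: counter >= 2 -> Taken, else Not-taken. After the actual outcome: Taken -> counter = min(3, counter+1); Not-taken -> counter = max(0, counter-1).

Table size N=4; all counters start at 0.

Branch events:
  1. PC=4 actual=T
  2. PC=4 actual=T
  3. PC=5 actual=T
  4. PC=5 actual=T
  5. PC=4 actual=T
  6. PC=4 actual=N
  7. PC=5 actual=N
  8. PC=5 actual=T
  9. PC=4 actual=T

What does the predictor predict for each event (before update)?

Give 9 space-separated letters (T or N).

Ev 1: PC=4 idx=0 pred=N actual=T -> ctr[0]=1
Ev 2: PC=4 idx=0 pred=N actual=T -> ctr[0]=2
Ev 3: PC=5 idx=1 pred=N actual=T -> ctr[1]=1
Ev 4: PC=5 idx=1 pred=N actual=T -> ctr[1]=2
Ev 5: PC=4 idx=0 pred=T actual=T -> ctr[0]=3
Ev 6: PC=4 idx=0 pred=T actual=N -> ctr[0]=2
Ev 7: PC=5 idx=1 pred=T actual=N -> ctr[1]=1
Ev 8: PC=5 idx=1 pred=N actual=T -> ctr[1]=2
Ev 9: PC=4 idx=0 pred=T actual=T -> ctr[0]=3

Answer: N N N N T T T N T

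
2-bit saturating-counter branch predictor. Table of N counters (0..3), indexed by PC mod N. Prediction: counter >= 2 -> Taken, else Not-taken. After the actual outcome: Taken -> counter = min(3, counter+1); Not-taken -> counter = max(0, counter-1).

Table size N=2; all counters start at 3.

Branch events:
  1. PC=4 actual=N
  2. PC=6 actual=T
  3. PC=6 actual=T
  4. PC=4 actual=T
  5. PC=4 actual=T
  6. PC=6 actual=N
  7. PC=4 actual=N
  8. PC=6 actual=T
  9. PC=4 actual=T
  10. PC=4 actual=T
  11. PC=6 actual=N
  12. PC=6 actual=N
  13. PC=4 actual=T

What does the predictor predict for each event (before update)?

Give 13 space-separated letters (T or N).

Ev 1: PC=4 idx=0 pred=T actual=N -> ctr[0]=2
Ev 2: PC=6 idx=0 pred=T actual=T -> ctr[0]=3
Ev 3: PC=6 idx=0 pred=T actual=T -> ctr[0]=3
Ev 4: PC=4 idx=0 pred=T actual=T -> ctr[0]=3
Ev 5: PC=4 idx=0 pred=T actual=T -> ctr[0]=3
Ev 6: PC=6 idx=0 pred=T actual=N -> ctr[0]=2
Ev 7: PC=4 idx=0 pred=T actual=N -> ctr[0]=1
Ev 8: PC=6 idx=0 pred=N actual=T -> ctr[0]=2
Ev 9: PC=4 idx=0 pred=T actual=T -> ctr[0]=3
Ev 10: PC=4 idx=0 pred=T actual=T -> ctr[0]=3
Ev 11: PC=6 idx=0 pred=T actual=N -> ctr[0]=2
Ev 12: PC=6 idx=0 pred=T actual=N -> ctr[0]=1
Ev 13: PC=4 idx=0 pred=N actual=T -> ctr[0]=2

Answer: T T T T T T T N T T T T N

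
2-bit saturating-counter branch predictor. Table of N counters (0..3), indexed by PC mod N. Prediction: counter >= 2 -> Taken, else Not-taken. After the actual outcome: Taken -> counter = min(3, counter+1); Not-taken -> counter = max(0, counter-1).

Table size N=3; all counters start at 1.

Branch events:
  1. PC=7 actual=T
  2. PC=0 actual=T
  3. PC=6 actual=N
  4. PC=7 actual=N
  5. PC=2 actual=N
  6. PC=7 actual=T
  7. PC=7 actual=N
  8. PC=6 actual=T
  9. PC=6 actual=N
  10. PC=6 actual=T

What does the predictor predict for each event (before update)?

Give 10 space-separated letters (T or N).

Ev 1: PC=7 idx=1 pred=N actual=T -> ctr[1]=2
Ev 2: PC=0 idx=0 pred=N actual=T -> ctr[0]=2
Ev 3: PC=6 idx=0 pred=T actual=N -> ctr[0]=1
Ev 4: PC=7 idx=1 pred=T actual=N -> ctr[1]=1
Ev 5: PC=2 idx=2 pred=N actual=N -> ctr[2]=0
Ev 6: PC=7 idx=1 pred=N actual=T -> ctr[1]=2
Ev 7: PC=7 idx=1 pred=T actual=N -> ctr[1]=1
Ev 8: PC=6 idx=0 pred=N actual=T -> ctr[0]=2
Ev 9: PC=6 idx=0 pred=T actual=N -> ctr[0]=1
Ev 10: PC=6 idx=0 pred=N actual=T -> ctr[0]=2

Answer: N N T T N N T N T N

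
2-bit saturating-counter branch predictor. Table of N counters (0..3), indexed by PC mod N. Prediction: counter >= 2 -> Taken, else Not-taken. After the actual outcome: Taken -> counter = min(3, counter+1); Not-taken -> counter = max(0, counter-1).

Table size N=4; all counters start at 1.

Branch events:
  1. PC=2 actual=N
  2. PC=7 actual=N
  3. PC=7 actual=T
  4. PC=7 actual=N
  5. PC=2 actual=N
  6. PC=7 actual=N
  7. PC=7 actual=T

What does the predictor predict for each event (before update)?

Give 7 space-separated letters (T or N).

Ev 1: PC=2 idx=2 pred=N actual=N -> ctr[2]=0
Ev 2: PC=7 idx=3 pred=N actual=N -> ctr[3]=0
Ev 3: PC=7 idx=3 pred=N actual=T -> ctr[3]=1
Ev 4: PC=7 idx=3 pred=N actual=N -> ctr[3]=0
Ev 5: PC=2 idx=2 pred=N actual=N -> ctr[2]=0
Ev 6: PC=7 idx=3 pred=N actual=N -> ctr[3]=0
Ev 7: PC=7 idx=3 pred=N actual=T -> ctr[3]=1

Answer: N N N N N N N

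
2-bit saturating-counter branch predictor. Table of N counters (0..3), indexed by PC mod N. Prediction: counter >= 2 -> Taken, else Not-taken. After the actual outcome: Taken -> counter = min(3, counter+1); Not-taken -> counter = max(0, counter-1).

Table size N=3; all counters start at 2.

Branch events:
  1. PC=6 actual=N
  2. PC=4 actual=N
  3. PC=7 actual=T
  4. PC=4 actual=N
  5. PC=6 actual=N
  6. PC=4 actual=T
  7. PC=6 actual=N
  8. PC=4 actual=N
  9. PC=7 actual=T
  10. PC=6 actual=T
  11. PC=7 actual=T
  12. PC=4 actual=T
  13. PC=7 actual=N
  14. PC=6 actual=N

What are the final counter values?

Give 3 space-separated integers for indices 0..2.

Answer: 0 2 2

Derivation:
Ev 1: PC=6 idx=0 pred=T actual=N -> ctr[0]=1
Ev 2: PC=4 idx=1 pred=T actual=N -> ctr[1]=1
Ev 3: PC=7 idx=1 pred=N actual=T -> ctr[1]=2
Ev 4: PC=4 idx=1 pred=T actual=N -> ctr[1]=1
Ev 5: PC=6 idx=0 pred=N actual=N -> ctr[0]=0
Ev 6: PC=4 idx=1 pred=N actual=T -> ctr[1]=2
Ev 7: PC=6 idx=0 pred=N actual=N -> ctr[0]=0
Ev 8: PC=4 idx=1 pred=T actual=N -> ctr[1]=1
Ev 9: PC=7 idx=1 pred=N actual=T -> ctr[1]=2
Ev 10: PC=6 idx=0 pred=N actual=T -> ctr[0]=1
Ev 11: PC=7 idx=1 pred=T actual=T -> ctr[1]=3
Ev 12: PC=4 idx=1 pred=T actual=T -> ctr[1]=3
Ev 13: PC=7 idx=1 pred=T actual=N -> ctr[1]=2
Ev 14: PC=6 idx=0 pred=N actual=N -> ctr[0]=0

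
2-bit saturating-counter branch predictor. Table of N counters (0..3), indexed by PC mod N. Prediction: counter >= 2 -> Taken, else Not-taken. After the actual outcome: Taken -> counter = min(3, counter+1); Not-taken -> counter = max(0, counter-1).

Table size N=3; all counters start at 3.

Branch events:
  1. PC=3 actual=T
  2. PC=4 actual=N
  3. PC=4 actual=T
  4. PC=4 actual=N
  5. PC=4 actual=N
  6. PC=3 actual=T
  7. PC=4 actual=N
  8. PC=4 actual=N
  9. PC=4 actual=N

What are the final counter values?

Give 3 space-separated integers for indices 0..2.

Ev 1: PC=3 idx=0 pred=T actual=T -> ctr[0]=3
Ev 2: PC=4 idx=1 pred=T actual=N -> ctr[1]=2
Ev 3: PC=4 idx=1 pred=T actual=T -> ctr[1]=3
Ev 4: PC=4 idx=1 pred=T actual=N -> ctr[1]=2
Ev 5: PC=4 idx=1 pred=T actual=N -> ctr[1]=1
Ev 6: PC=3 idx=0 pred=T actual=T -> ctr[0]=3
Ev 7: PC=4 idx=1 pred=N actual=N -> ctr[1]=0
Ev 8: PC=4 idx=1 pred=N actual=N -> ctr[1]=0
Ev 9: PC=4 idx=1 pred=N actual=N -> ctr[1]=0

Answer: 3 0 3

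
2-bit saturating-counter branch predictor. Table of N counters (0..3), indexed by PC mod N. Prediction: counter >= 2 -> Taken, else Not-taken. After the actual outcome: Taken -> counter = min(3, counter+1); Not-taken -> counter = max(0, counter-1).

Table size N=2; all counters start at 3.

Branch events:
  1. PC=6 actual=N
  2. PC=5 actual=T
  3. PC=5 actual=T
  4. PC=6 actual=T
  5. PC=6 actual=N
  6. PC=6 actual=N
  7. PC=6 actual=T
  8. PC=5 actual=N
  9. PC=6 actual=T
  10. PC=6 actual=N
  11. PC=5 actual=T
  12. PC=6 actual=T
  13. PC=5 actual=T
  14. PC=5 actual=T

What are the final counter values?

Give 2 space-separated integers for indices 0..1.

Ev 1: PC=6 idx=0 pred=T actual=N -> ctr[0]=2
Ev 2: PC=5 idx=1 pred=T actual=T -> ctr[1]=3
Ev 3: PC=5 idx=1 pred=T actual=T -> ctr[1]=3
Ev 4: PC=6 idx=0 pred=T actual=T -> ctr[0]=3
Ev 5: PC=6 idx=0 pred=T actual=N -> ctr[0]=2
Ev 6: PC=6 idx=0 pred=T actual=N -> ctr[0]=1
Ev 7: PC=6 idx=0 pred=N actual=T -> ctr[0]=2
Ev 8: PC=5 idx=1 pred=T actual=N -> ctr[1]=2
Ev 9: PC=6 idx=0 pred=T actual=T -> ctr[0]=3
Ev 10: PC=6 idx=0 pred=T actual=N -> ctr[0]=2
Ev 11: PC=5 idx=1 pred=T actual=T -> ctr[1]=3
Ev 12: PC=6 idx=0 pred=T actual=T -> ctr[0]=3
Ev 13: PC=5 idx=1 pred=T actual=T -> ctr[1]=3
Ev 14: PC=5 idx=1 pred=T actual=T -> ctr[1]=3

Answer: 3 3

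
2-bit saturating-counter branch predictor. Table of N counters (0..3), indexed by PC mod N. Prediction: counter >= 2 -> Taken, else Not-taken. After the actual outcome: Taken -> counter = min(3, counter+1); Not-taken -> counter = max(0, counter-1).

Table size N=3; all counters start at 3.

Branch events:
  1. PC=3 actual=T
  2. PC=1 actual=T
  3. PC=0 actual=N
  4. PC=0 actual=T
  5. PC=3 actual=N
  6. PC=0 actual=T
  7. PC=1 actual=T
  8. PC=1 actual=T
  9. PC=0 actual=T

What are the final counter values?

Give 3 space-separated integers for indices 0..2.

Ev 1: PC=3 idx=0 pred=T actual=T -> ctr[0]=3
Ev 2: PC=1 idx=1 pred=T actual=T -> ctr[1]=3
Ev 3: PC=0 idx=0 pred=T actual=N -> ctr[0]=2
Ev 4: PC=0 idx=0 pred=T actual=T -> ctr[0]=3
Ev 5: PC=3 idx=0 pred=T actual=N -> ctr[0]=2
Ev 6: PC=0 idx=0 pred=T actual=T -> ctr[0]=3
Ev 7: PC=1 idx=1 pred=T actual=T -> ctr[1]=3
Ev 8: PC=1 idx=1 pred=T actual=T -> ctr[1]=3
Ev 9: PC=0 idx=0 pred=T actual=T -> ctr[0]=3

Answer: 3 3 3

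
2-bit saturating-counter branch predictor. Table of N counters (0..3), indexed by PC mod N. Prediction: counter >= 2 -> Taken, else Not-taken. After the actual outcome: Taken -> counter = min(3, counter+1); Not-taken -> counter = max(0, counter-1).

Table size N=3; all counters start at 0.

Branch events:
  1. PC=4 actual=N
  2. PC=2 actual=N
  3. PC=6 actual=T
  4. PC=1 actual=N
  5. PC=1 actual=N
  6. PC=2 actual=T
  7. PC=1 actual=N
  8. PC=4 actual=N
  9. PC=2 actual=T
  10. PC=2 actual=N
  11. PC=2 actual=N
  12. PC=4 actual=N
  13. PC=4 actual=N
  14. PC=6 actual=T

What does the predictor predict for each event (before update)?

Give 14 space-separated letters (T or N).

Answer: N N N N N N N N N T N N N N

Derivation:
Ev 1: PC=4 idx=1 pred=N actual=N -> ctr[1]=0
Ev 2: PC=2 idx=2 pred=N actual=N -> ctr[2]=0
Ev 3: PC=6 idx=0 pred=N actual=T -> ctr[0]=1
Ev 4: PC=1 idx=1 pred=N actual=N -> ctr[1]=0
Ev 5: PC=1 idx=1 pred=N actual=N -> ctr[1]=0
Ev 6: PC=2 idx=2 pred=N actual=T -> ctr[2]=1
Ev 7: PC=1 idx=1 pred=N actual=N -> ctr[1]=0
Ev 8: PC=4 idx=1 pred=N actual=N -> ctr[1]=0
Ev 9: PC=2 idx=2 pred=N actual=T -> ctr[2]=2
Ev 10: PC=2 idx=2 pred=T actual=N -> ctr[2]=1
Ev 11: PC=2 idx=2 pred=N actual=N -> ctr[2]=0
Ev 12: PC=4 idx=1 pred=N actual=N -> ctr[1]=0
Ev 13: PC=4 idx=1 pred=N actual=N -> ctr[1]=0
Ev 14: PC=6 idx=0 pred=N actual=T -> ctr[0]=2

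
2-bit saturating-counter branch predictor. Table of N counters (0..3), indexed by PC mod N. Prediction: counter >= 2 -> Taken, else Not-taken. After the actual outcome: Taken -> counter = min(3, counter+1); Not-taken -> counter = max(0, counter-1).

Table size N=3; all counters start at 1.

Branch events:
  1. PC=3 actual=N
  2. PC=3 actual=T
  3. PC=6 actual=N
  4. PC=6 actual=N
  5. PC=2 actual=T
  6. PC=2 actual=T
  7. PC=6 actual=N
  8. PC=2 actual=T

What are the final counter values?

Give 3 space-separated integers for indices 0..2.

Ev 1: PC=3 idx=0 pred=N actual=N -> ctr[0]=0
Ev 2: PC=3 idx=0 pred=N actual=T -> ctr[0]=1
Ev 3: PC=6 idx=0 pred=N actual=N -> ctr[0]=0
Ev 4: PC=6 idx=0 pred=N actual=N -> ctr[0]=0
Ev 5: PC=2 idx=2 pred=N actual=T -> ctr[2]=2
Ev 6: PC=2 idx=2 pred=T actual=T -> ctr[2]=3
Ev 7: PC=6 idx=0 pred=N actual=N -> ctr[0]=0
Ev 8: PC=2 idx=2 pred=T actual=T -> ctr[2]=3

Answer: 0 1 3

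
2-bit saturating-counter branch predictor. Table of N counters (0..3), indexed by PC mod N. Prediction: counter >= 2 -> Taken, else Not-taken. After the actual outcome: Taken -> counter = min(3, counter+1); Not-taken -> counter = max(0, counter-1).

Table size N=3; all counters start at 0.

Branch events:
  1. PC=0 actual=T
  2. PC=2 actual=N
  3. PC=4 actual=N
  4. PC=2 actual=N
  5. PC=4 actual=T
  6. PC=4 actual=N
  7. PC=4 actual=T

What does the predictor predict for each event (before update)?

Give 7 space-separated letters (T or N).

Answer: N N N N N N N

Derivation:
Ev 1: PC=0 idx=0 pred=N actual=T -> ctr[0]=1
Ev 2: PC=2 idx=2 pred=N actual=N -> ctr[2]=0
Ev 3: PC=4 idx=1 pred=N actual=N -> ctr[1]=0
Ev 4: PC=2 idx=2 pred=N actual=N -> ctr[2]=0
Ev 5: PC=4 idx=1 pred=N actual=T -> ctr[1]=1
Ev 6: PC=4 idx=1 pred=N actual=N -> ctr[1]=0
Ev 7: PC=4 idx=1 pred=N actual=T -> ctr[1]=1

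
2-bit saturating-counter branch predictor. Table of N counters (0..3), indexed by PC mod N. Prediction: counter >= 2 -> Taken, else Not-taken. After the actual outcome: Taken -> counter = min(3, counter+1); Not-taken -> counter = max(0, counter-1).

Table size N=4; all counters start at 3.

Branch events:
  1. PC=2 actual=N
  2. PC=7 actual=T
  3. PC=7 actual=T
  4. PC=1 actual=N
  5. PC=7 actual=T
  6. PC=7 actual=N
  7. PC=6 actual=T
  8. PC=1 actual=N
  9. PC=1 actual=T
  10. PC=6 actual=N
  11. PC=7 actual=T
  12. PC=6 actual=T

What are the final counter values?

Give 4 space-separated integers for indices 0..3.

Answer: 3 2 3 3

Derivation:
Ev 1: PC=2 idx=2 pred=T actual=N -> ctr[2]=2
Ev 2: PC=7 idx=3 pred=T actual=T -> ctr[3]=3
Ev 3: PC=7 idx=3 pred=T actual=T -> ctr[3]=3
Ev 4: PC=1 idx=1 pred=T actual=N -> ctr[1]=2
Ev 5: PC=7 idx=3 pred=T actual=T -> ctr[3]=3
Ev 6: PC=7 idx=3 pred=T actual=N -> ctr[3]=2
Ev 7: PC=6 idx=2 pred=T actual=T -> ctr[2]=3
Ev 8: PC=1 idx=1 pred=T actual=N -> ctr[1]=1
Ev 9: PC=1 idx=1 pred=N actual=T -> ctr[1]=2
Ev 10: PC=6 idx=2 pred=T actual=N -> ctr[2]=2
Ev 11: PC=7 idx=3 pred=T actual=T -> ctr[3]=3
Ev 12: PC=6 idx=2 pred=T actual=T -> ctr[2]=3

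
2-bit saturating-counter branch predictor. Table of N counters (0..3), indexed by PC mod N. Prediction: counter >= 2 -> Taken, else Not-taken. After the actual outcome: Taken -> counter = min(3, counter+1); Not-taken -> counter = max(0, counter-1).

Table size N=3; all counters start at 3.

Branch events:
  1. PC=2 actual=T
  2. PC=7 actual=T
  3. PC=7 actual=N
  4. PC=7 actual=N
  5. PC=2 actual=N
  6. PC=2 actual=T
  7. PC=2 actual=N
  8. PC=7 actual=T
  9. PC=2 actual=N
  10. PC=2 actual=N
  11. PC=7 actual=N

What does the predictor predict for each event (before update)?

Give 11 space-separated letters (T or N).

Ev 1: PC=2 idx=2 pred=T actual=T -> ctr[2]=3
Ev 2: PC=7 idx=1 pred=T actual=T -> ctr[1]=3
Ev 3: PC=7 idx=1 pred=T actual=N -> ctr[1]=2
Ev 4: PC=7 idx=1 pred=T actual=N -> ctr[1]=1
Ev 5: PC=2 idx=2 pred=T actual=N -> ctr[2]=2
Ev 6: PC=2 idx=2 pred=T actual=T -> ctr[2]=3
Ev 7: PC=2 idx=2 pred=T actual=N -> ctr[2]=2
Ev 8: PC=7 idx=1 pred=N actual=T -> ctr[1]=2
Ev 9: PC=2 idx=2 pred=T actual=N -> ctr[2]=1
Ev 10: PC=2 idx=2 pred=N actual=N -> ctr[2]=0
Ev 11: PC=7 idx=1 pred=T actual=N -> ctr[1]=1

Answer: T T T T T T T N T N T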